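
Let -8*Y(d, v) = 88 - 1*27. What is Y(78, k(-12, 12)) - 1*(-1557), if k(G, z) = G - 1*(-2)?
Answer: 12395/8 ≈ 1549.4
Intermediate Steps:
k(G, z) = 2 + G (k(G, z) = G + 2 = 2 + G)
Y(d, v) = -61/8 (Y(d, v) = -(88 - 1*27)/8 = -(88 - 27)/8 = -⅛*61 = -61/8)
Y(78, k(-12, 12)) - 1*(-1557) = -61/8 - 1*(-1557) = -61/8 + 1557 = 12395/8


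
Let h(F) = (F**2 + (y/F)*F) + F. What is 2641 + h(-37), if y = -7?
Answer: 3966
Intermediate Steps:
h(F) = -7 + F + F**2 (h(F) = (F**2 + (-7/F)*F) + F = (F**2 - 7) + F = (-7 + F**2) + F = -7 + F + F**2)
2641 + h(-37) = 2641 + (-7 - 37 + (-37)**2) = 2641 + (-7 - 37 + 1369) = 2641 + 1325 = 3966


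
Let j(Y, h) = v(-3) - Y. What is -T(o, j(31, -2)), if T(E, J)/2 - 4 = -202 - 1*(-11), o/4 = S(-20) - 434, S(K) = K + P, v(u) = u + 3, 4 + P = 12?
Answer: 374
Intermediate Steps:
P = 8 (P = -4 + 12 = 8)
v(u) = 3 + u
S(K) = 8 + K (S(K) = K + 8 = 8 + K)
j(Y, h) = -Y (j(Y, h) = (3 - 3) - Y = 0 - Y = -Y)
o = -1784 (o = 4*((8 - 20) - 434) = 4*(-12 - 434) = 4*(-446) = -1784)
T(E, J) = -374 (T(E, J) = 8 + 2*(-202 - 1*(-11)) = 8 + 2*(-202 + 11) = 8 + 2*(-191) = 8 - 382 = -374)
-T(o, j(31, -2)) = -1*(-374) = 374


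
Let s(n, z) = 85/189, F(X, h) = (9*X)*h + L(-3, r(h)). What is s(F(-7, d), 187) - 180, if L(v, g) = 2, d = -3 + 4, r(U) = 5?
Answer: -33935/189 ≈ -179.55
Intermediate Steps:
d = 1
F(X, h) = 2 + 9*X*h (F(X, h) = (9*X)*h + 2 = 9*X*h + 2 = 2 + 9*X*h)
s(n, z) = 85/189 (s(n, z) = 85*(1/189) = 85/189)
s(F(-7, d), 187) - 180 = 85/189 - 180 = -33935/189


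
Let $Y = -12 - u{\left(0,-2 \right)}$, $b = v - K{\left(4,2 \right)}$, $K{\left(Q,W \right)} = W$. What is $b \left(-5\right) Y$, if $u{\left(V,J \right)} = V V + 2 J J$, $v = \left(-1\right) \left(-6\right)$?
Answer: $400$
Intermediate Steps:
$v = 6$
$b = 4$ ($b = 6 - 2 = 4$)
$u{\left(V,J \right)} = V^{2} + 2 J^{2}$
$Y = -20$ ($Y = -12 - \left(0^{2} + 2 \left(-2\right)^{2}\right) = -12 - \left(0 + 2 \cdot 4\right) = -12 - \left(0 + 8\right) = -12 - 8 = -20$)
$b \left(-5\right) Y = 4 \left(-5\right) \left(-20\right) = \left(-20\right) \left(-20\right) = 400$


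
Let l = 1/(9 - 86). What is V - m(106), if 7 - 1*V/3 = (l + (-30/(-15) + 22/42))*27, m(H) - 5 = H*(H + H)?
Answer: -1744772/77 ≈ -22659.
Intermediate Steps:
m(H) = 5 + 2*H**2 (m(H) = 5 + H*(H + H) = 5 + H*(2*H) = 5 + 2*H**2)
l = -1/77 (l = 1/(-77) = -1/77 ≈ -0.012987)
V = -14043/77 (V = 21 - 3*(-1/77 + (-30/(-15) + 22/42))*27 = 21 - 3*(-1/77 + (-30*(-1/15) + 22*(1/42)))*27 = 21 - 3*(-1/77 + (2 + 11/21))*27 = 21 - 3*(-1/77 + 53/21)*27 = 21 - 580*27/77 = 21 - 3*5220/77 = 21 - 15660/77 = -14043/77 ≈ -182.38)
V - m(106) = -14043/77 - (5 + 2*106**2) = -14043/77 - (5 + 2*11236) = -14043/77 - (5 + 22472) = -14043/77 - 1*22477 = -14043/77 - 22477 = -1744772/77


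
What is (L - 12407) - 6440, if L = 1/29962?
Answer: -564693813/29962 ≈ -18847.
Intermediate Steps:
L = 1/29962 ≈ 3.3376e-5
(L - 12407) - 6440 = (1/29962 - 12407) - 6440 = -371738533/29962 - 6440 = -564693813/29962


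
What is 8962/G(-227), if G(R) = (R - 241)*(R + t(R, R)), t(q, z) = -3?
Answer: 4481/53820 ≈ 0.083259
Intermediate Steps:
G(R) = (-241 + R)*(-3 + R) (G(R) = (R - 241)*(R - 3) = (-241 + R)*(-3 + R))
8962/G(-227) = 8962/(723 + (-227)**2 - 244*(-227)) = 8962/(723 + 51529 + 55388) = 8962/107640 = 8962*(1/107640) = 4481/53820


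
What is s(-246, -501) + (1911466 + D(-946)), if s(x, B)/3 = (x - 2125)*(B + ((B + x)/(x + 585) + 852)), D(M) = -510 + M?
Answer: -64520652/113 ≈ -5.7098e+5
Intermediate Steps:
s(x, B) = 3*(-2125 + x)*(852 + B + (B + x)/(585 + x)) (s(x, B) = 3*((x - 2125)*(B + ((B + x)/(x + 585) + 852))) = 3*((-2125 + x)*(B + ((B + x)/(585 + x) + 852))) = 3*((-2125 + x)*(B + (852 + (B + x)/(585 + x)))) = 3*((-2125 + x)*(852 + B + (B + x)/(585 + x))) = 3*(-2125 + x)*(852 + B + (B + x)/(585 + x)))
s(-246, -501) + (1911466 + D(-946)) = 3*(-1059142500 - 1314205*(-246) - 1245250*(-501) + 853*(-246)² - 501*(-246)² - 1539*(-501)*(-246))/(585 - 246) + (1911466 + (-510 - 946)) = 3*(-1059142500 + 323294430 + 623870250 + 853*60516 - 501*60516 - 189675594)/339 + (1911466 - 1456) = 3*(1/339)*(-1059142500 + 323294430 + 623870250 + 51620148 - 30318516 - 189675594) + 1910010 = 3*(1/339)*(-280351782) + 1910010 = -280351782/113 + 1910010 = -64520652/113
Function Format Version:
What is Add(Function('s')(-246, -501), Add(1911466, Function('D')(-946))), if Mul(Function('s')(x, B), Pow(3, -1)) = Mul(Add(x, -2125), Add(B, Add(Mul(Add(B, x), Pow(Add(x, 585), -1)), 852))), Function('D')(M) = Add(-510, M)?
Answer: Rational(-64520652, 113) ≈ -5.7098e+5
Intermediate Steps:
Function('s')(x, B) = Mul(3, Add(-2125, x), Add(852, B, Mul(Pow(Add(585, x), -1), Add(B, x)))) (Function('s')(x, B) = Mul(3, Mul(Add(x, -2125), Add(B, Add(Mul(Add(B, x), Pow(Add(x, 585), -1)), 852)))) = Mul(3, Mul(Add(-2125, x), Add(B, Add(Mul(Add(B, x), Pow(Add(585, x), -1)), 852)))) = Mul(3, Mul(Add(-2125, x), Add(B, Add(Mul(Pow(Add(585, x), -1), Add(B, x)), 852)))) = Mul(3, Mul(Add(-2125, x), Add(B, Add(852, Mul(Pow(Add(585, x), -1), Add(B, x)))))) = Mul(3, Mul(Add(-2125, x), Add(852, B, Mul(Pow(Add(585, x), -1), Add(B, x))))) = Mul(3, Add(-2125, x), Add(852, B, Mul(Pow(Add(585, x), -1), Add(B, x)))))
Add(Function('s')(-246, -501), Add(1911466, Function('D')(-946))) = Add(Mul(3, Pow(Add(585, -246), -1), Add(-1059142500, Mul(-1314205, -246), Mul(-1245250, -501), Mul(853, Pow(-246, 2)), Mul(-501, Pow(-246, 2)), Mul(-1539, -501, -246))), Add(1911466, Add(-510, -946))) = Add(Mul(3, Pow(339, -1), Add(-1059142500, 323294430, 623870250, Mul(853, 60516), Mul(-501, 60516), -189675594)), Add(1911466, -1456)) = Add(Mul(3, Rational(1, 339), Add(-1059142500, 323294430, 623870250, 51620148, -30318516, -189675594)), 1910010) = Add(Mul(3, Rational(1, 339), -280351782), 1910010) = Add(Rational(-280351782, 113), 1910010) = Rational(-64520652, 113)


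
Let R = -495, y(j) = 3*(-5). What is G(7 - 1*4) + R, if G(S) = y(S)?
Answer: -510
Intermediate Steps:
y(j) = -15
G(S) = -15
G(7 - 1*4) + R = -15 - 495 = -510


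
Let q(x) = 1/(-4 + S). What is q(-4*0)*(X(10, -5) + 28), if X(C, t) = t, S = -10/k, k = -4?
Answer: -46/3 ≈ -15.333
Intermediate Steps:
S = 5/2 (S = -10/(-4) = -10*(-¼) = 5/2 ≈ 2.5000)
q(x) = -⅔ (q(x) = 1/(-4 + 5/2) = 1/(-3/2) = -⅔)
q(-4*0)*(X(10, -5) + 28) = -2*(-5 + 28)/3 = -⅔*23 = -46/3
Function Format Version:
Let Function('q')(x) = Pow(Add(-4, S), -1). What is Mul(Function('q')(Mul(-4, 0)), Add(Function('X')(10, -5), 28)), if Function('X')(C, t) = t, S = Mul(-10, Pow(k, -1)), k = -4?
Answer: Rational(-46, 3) ≈ -15.333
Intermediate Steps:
S = Rational(5, 2) (S = Mul(-10, Pow(-4, -1)) = Mul(-10, Rational(-1, 4)) = Rational(5, 2) ≈ 2.5000)
Function('q')(x) = Rational(-2, 3) (Function('q')(x) = Pow(Add(-4, Rational(5, 2)), -1) = Pow(Rational(-3, 2), -1) = Rational(-2, 3))
Mul(Function('q')(Mul(-4, 0)), Add(Function('X')(10, -5), 28)) = Mul(Rational(-2, 3), Add(-5, 28)) = Mul(Rational(-2, 3), 23) = Rational(-46, 3)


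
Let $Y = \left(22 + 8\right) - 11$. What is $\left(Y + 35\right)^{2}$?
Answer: $2916$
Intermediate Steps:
$Y = 19$ ($Y = 30 - 11 = 19$)
$\left(Y + 35\right)^{2} = \left(19 + 35\right)^{2} = 54^{2} = 2916$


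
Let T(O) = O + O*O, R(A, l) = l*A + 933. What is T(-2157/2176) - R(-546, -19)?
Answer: -53538414615/4734976 ≈ -11307.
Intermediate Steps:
R(A, l) = 933 + A*l (R(A, l) = A*l + 933 = 933 + A*l)
T(O) = O + O²
T(-2157/2176) - R(-546, -19) = (-2157/2176)*(1 - 2157/2176) - (933 - 546*(-19)) = (-2157*1/2176)*(1 - 2157*1/2176) - (933 + 10374) = -2157*(1 - 2157/2176)/2176 - 1*11307 = -2157/2176*19/2176 - 11307 = -40983/4734976 - 11307 = -53538414615/4734976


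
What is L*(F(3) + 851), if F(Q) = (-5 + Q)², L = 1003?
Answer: 857565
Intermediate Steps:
L*(F(3) + 851) = 1003*((-5 + 3)² + 851) = 1003*((-2)² + 851) = 1003*(4 + 851) = 1003*855 = 857565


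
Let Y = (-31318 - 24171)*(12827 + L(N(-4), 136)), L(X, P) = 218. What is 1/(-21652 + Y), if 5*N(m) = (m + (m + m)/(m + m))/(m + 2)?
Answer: -1/723875657 ≈ -1.3815e-9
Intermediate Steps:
N(m) = (1 + m)/(5*(2 + m)) (N(m) = ((m + (m + m)/(m + m))/(m + 2))/5 = ((m + (2*m)/((2*m)))/(2 + m))/5 = ((m + (2*m)*(1/(2*m)))/(2 + m))/5 = ((m + 1)/(2 + m))/5 = ((1 + m)/(2 + m))/5 = (1 + m)/(5*(2 + m)))
Y = -723854005 (Y = (-31318 - 24171)*(12827 + 218) = -55489*13045 = -723854005)
1/(-21652 + Y) = 1/(-21652 - 723854005) = 1/(-723875657) = -1/723875657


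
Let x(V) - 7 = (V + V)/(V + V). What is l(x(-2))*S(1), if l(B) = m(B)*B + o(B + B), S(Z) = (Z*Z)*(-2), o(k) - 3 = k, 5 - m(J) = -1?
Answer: -134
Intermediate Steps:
m(J) = 6 (m(J) = 5 - 1*(-1) = 5 + 1 = 6)
o(k) = 3 + k
x(V) = 8 (x(V) = 7 + (V + V)/(V + V) = 7 + (2*V)/((2*V)) = 7 + (2*V)*(1/(2*V)) = 7 + 1 = 8)
S(Z) = -2*Z**2 (S(Z) = Z**2*(-2) = -2*Z**2)
l(B) = 3 + 8*B (l(B) = 6*B + (3 + (B + B)) = 6*B + (3 + 2*B) = 3 + 8*B)
l(x(-2))*S(1) = (3 + 8*8)*(-2*1**2) = (3 + 64)*(-2*1) = 67*(-2) = -134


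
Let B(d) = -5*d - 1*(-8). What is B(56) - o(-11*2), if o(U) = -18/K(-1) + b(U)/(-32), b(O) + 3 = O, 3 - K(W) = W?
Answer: -8585/32 ≈ -268.28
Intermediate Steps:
K(W) = 3 - W
b(O) = -3 + O
B(d) = 8 - 5*d (B(d) = -5*d + 8 = 8 - 5*d)
o(U) = -141/32 - U/32 (o(U) = -18/(3 - 1*(-1)) + (-3 + U)/(-32) = -18/(3 + 1) + (-3 + U)*(-1/32) = -18/4 + (3/32 - U/32) = -18*¼ + (3/32 - U/32) = -9/2 + (3/32 - U/32) = -141/32 - U/32)
B(56) - o(-11*2) = (8 - 5*56) - (-141/32 - (-11)*2/32) = (8 - 280) - (-141/32 - 1/32*(-22)) = -272 - (-141/32 + 11/16) = -272 - 1*(-119/32) = -272 + 119/32 = -8585/32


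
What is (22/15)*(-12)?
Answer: -88/5 ≈ -17.600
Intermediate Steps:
(22/15)*(-12) = -88/5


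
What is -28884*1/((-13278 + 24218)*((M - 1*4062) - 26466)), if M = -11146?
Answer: 7221/113978390 ≈ 6.3354e-5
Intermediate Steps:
-28884*1/((-13278 + 24218)*((M - 1*4062) - 26466)) = -28884*1/((-13278 + 24218)*((-11146 - 1*4062) - 26466)) = -28884*1/(10940*((-11146 - 4062) - 26466)) = -28884*1/(10940*(-15208 - 26466)) = -28884/((-41674*10940)) = -28884/(-455913560) = -28884*(-1/455913560) = 7221/113978390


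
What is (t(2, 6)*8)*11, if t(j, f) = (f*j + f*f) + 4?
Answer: 4576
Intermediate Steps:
t(j, f) = 4 + f**2 + f*j (t(j, f) = (f*j + f**2) + 4 = (f**2 + f*j) + 4 = 4 + f**2 + f*j)
(t(2, 6)*8)*11 = ((4 + 6**2 + 6*2)*8)*11 = ((4 + 36 + 12)*8)*11 = (52*8)*11 = 416*11 = 4576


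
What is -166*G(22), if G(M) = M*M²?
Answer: -1767568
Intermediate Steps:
G(M) = M³
-166*G(22) = -166*22³ = -166*10648 = -1767568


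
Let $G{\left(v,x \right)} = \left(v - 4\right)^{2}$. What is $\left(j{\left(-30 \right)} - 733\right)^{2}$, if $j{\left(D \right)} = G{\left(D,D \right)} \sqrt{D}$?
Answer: $\left(733 - 1156 i \sqrt{30}\right)^{2} \approx -3.9553 \cdot 10^{7} - 9.2822 \cdot 10^{6} i$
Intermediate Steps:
$G{\left(v,x \right)} = \left(-4 + v\right)^{2}$
$j{\left(D \right)} = \sqrt{D} \left(-4 + D\right)^{2}$ ($j{\left(D \right)} = \left(-4 + D\right)^{2} \sqrt{D} = \sqrt{D} \left(-4 + D\right)^{2}$)
$\left(j{\left(-30 \right)} - 733\right)^{2} = \left(\sqrt{-30} \left(-4 - 30\right)^{2} - 733\right)^{2} = \left(i \sqrt{30} \left(-34\right)^{2} - 733\right)^{2} = \left(i \sqrt{30} \cdot 1156 - 733\right)^{2} = \left(1156 i \sqrt{30} - 733\right)^{2} = \left(-733 + 1156 i \sqrt{30}\right)^{2}$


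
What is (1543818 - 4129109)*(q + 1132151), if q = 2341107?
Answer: -8979382648078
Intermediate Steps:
(1543818 - 4129109)*(q + 1132151) = (1543818 - 4129109)*(2341107 + 1132151) = -2585291*3473258 = -8979382648078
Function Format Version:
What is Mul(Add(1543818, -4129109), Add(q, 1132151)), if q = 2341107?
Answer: -8979382648078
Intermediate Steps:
Mul(Add(1543818, -4129109), Add(q, 1132151)) = Mul(Add(1543818, -4129109), Add(2341107, 1132151)) = Mul(-2585291, 3473258) = -8979382648078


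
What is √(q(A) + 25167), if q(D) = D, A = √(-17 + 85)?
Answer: √(25167 + 2*√17) ≈ 158.67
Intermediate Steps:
A = 2*√17 (A = √68 = 2*√17 ≈ 8.2462)
√(q(A) + 25167) = √(2*√17 + 25167) = √(25167 + 2*√17)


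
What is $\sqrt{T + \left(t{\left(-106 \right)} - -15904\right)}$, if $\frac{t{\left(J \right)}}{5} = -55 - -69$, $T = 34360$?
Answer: $\sqrt{50334} \approx 224.35$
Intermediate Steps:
$t{\left(J \right)} = 70$ ($t{\left(J \right)} = 5 \left(-55 - -69\right) = 5 \left(-55 + 69\right) = 5 \cdot 14 = 70$)
$\sqrt{T + \left(t{\left(-106 \right)} - -15904\right)} = \sqrt{34360 + \left(70 - -15904\right)} = \sqrt{34360 + \left(70 + 15904\right)} = \sqrt{34360 + 15974} = \sqrt{50334}$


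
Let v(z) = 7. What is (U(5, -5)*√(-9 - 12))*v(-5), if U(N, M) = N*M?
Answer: -175*I*√21 ≈ -801.95*I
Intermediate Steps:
U(N, M) = M*N
(U(5, -5)*√(-9 - 12))*v(-5) = ((-5*5)*√(-9 - 12))*7 = -25*I*√21*7 = -175*I*√21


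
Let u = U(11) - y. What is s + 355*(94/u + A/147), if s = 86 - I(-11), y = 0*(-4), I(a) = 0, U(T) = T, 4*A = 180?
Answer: 1740059/539 ≈ 3228.3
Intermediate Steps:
A = 45 (A = (¼)*180 = 45)
y = 0
s = 86 (s = 86 - 1*0 = 86 + 0 = 86)
u = 11 (u = 11 - 1*0 = 11 + 0 = 11)
s + 355*(94/u + A/147) = 86 + 355*(94/11 + 45/147) = 86 + 355*(94*(1/11) + 45*(1/147)) = 86 + 355*(94/11 + 15/49) = 86 + 355*(4771/539) = 86 + 1693705/539 = 1740059/539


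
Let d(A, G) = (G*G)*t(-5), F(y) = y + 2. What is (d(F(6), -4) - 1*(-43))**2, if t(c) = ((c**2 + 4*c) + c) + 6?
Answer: 19321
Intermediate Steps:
F(y) = 2 + y
t(c) = 6 + c**2 + 5*c (t(c) = (c**2 + 5*c) + 6 = 6 + c**2 + 5*c)
d(A, G) = 6*G**2 (d(A, G) = (G*G)*(6 + (-5)**2 + 5*(-5)) = G**2*(6 + 25 - 25) = G**2*6 = 6*G**2)
(d(F(6), -4) - 1*(-43))**2 = (6*(-4)**2 - 1*(-43))**2 = (6*16 + 43)**2 = (96 + 43)**2 = 139**2 = 19321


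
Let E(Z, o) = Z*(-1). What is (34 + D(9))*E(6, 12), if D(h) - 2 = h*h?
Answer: -702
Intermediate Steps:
E(Z, o) = -Z
D(h) = 2 + h² (D(h) = 2 + h*h = 2 + h²)
(34 + D(9))*E(6, 12) = (34 + (2 + 9²))*(-1*6) = (34 + (2 + 81))*(-6) = (34 + 83)*(-6) = 117*(-6) = -702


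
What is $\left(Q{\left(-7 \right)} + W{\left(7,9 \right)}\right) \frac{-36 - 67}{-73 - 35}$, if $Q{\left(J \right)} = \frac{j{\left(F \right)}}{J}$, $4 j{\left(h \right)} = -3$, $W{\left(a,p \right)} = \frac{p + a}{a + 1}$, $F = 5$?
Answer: $\frac{6077}{3024} \approx 2.0096$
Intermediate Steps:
$W{\left(a,p \right)} = \frac{a + p}{1 + a}$
$j{\left(h \right)} = - \frac{3}{4}$ ($j{\left(h \right)} = \frac{1}{4} \left(-3\right) = - \frac{3}{4}$)
$Q{\left(J \right)} = - \frac{3}{4 J}$
$\left(Q{\left(-7 \right)} + W{\left(7,9 \right)}\right) \frac{-36 - 67}{-73 - 35} = \left(- \frac{3}{4 \left(-7\right)} + \frac{7 + 9}{1 + 7}\right) \frac{-36 - 67}{-73 - 35} = \left(\left(- \frac{3}{4}\right) \left(- \frac{1}{7}\right) + \frac{1}{8} \cdot 16\right) \left(- \frac{103}{-108}\right) = \left(\frac{3}{28} + \frac{1}{8} \cdot 16\right) \left(\left(-103\right) \left(- \frac{1}{108}\right)\right) = \left(\frac{3}{28} + 2\right) \frac{103}{108} = \frac{59}{28} \cdot \frac{103}{108} = \frac{6077}{3024}$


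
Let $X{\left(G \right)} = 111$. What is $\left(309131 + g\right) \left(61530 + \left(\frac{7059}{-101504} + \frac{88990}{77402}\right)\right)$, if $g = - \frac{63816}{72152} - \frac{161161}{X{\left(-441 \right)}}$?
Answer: $\frac{5727098377142887076651561}{302512522745472} \approx 1.8932 \cdot 10^{10}$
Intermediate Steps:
$g = - \frac{1454396506}{1001109}$ ($g = - \frac{63816}{72152} - \frac{161161}{111} = \left(-63816\right) \frac{1}{72152} - \frac{161161}{111} = - \frac{7977}{9019} - \frac{161161}{111} = - \frac{1454396506}{1001109} \approx -1452.8$)
$\left(309131 + g\right) \left(61530 + \left(\frac{7059}{-101504} + \frac{88990}{77402}\right)\right) = \left(309131 - \frac{1454396506}{1001109}\right) \left(61530 + \left(\frac{7059}{-101504} + \frac{88990}{77402}\right)\right) = \frac{308019429773 \left(61530 + \left(7059 \left(- \frac{1}{101504}\right) + 88990 \cdot \frac{1}{77402}\right)\right)}{1001109} = \frac{308019429773 \left(61530 + \left(- \frac{543}{7808} + \frac{44495}{38701}\right)\right)}{1001109} = \frac{308019429773 \left(61530 + \frac{326402317}{302177408}\right)}{1001109} = \frac{308019429773}{1001109} \cdot \frac{18593302316557}{302177408} = \frac{5727098377142887076651561}{302512522745472}$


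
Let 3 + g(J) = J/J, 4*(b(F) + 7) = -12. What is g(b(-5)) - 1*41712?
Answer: -41714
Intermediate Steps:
b(F) = -10 (b(F) = -7 + (1/4)*(-12) = -7 - 3 = -10)
g(J) = -2 (g(J) = -3 + J/J = -3 + 1 = -2)
g(b(-5)) - 1*41712 = -2 - 1*41712 = -2 - 41712 = -41714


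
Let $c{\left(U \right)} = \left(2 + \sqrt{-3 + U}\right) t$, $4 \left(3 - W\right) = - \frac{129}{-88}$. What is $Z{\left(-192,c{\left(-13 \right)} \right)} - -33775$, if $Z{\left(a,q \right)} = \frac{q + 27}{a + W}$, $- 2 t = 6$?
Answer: $\frac{750444261}{22219} + \frac{1408 i}{22219} \approx 33775.0 + 0.063369 i$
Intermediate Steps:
$t = -3$ ($t = \left(- \frac{1}{2}\right) 6 = -3$)
$W = \frac{927}{352}$ ($W = 3 - \frac{\left(-129\right) \frac{1}{-88}}{4} = 3 - \frac{\left(-129\right) \left(- \frac{1}{88}\right)}{4} = 3 - \frac{129}{352} = \frac{927}{352} \approx 2.6335$)
$c{\left(U \right)} = -6 - 3 \sqrt{-3 + U}$ ($c{\left(U \right)} = \left(2 + \sqrt{-3 + U}\right) \left(-3\right) = -6 - 3 \sqrt{-3 + U}$)
$Z{\left(a,q \right)} = \frac{27 + q}{\frac{927}{352} + a}$ ($Z{\left(a,q \right)} = \frac{q + 27}{a + \frac{927}{352}} = \frac{27 + q}{\frac{927}{352} + a}$)
$Z{\left(-192,c{\left(-13 \right)} \right)} - -33775 = \frac{352 \left(27 - \left(6 + 3 \sqrt{-3 - 13}\right)\right)}{927 + 352 \left(-192\right)} - -33775 = \frac{352 \left(27 - \left(6 + 3 \sqrt{-16}\right)\right)}{927 - 67584} + 33775 = \frac{352 \left(27 - \left(6 + 3 \cdot 4 i\right)\right)}{-66657} + 33775 = 352 \left(- \frac{1}{66657}\right) \left(27 - \left(6 + 12 i\right)\right) + 33775 = 352 \left(- \frac{1}{66657}\right) \left(21 - 12 i\right) + 33775 = \left(- \frac{2464}{22219} + \frac{1408 i}{22219}\right) + 33775 = \frac{750444261}{22219} + \frac{1408 i}{22219}$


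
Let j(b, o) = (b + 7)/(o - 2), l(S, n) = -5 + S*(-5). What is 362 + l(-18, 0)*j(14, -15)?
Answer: 257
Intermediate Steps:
l(S, n) = -5 - 5*S
j(b, o) = (7 + b)/(-2 + o)
362 + l(-18, 0)*j(14, -15) = 362 + (-5 - 5*(-18))*((7 + 14)/(-2 - 15)) = 362 + (-5 + 90)*(21/(-17)) = 362 + 85*(-1/17*21) = 362 + 85*(-21/17) = 362 - 105 = 257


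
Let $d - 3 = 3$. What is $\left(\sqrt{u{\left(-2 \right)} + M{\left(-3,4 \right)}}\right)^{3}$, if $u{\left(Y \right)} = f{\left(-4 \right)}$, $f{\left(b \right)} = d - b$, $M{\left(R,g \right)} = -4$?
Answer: $6 \sqrt{6} \approx 14.697$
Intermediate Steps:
$d = 6$ ($d = 3 + 3 = 6$)
$f{\left(b \right)} = 6 - b$
$u{\left(Y \right)} = 10$ ($u{\left(Y \right)} = 6 - -4 = 6 + 4 = 10$)
$\left(\sqrt{u{\left(-2 \right)} + M{\left(-3,4 \right)}}\right)^{3} = \left(\sqrt{10 - 4}\right)^{3} = \left(\sqrt{6}\right)^{3} = 6 \sqrt{6}$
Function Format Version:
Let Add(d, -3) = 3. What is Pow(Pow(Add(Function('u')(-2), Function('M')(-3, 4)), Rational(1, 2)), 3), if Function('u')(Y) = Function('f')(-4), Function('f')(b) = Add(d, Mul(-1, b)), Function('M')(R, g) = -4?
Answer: Mul(6, Pow(6, Rational(1, 2))) ≈ 14.697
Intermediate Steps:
d = 6 (d = Add(3, 3) = 6)
Function('f')(b) = Add(6, Mul(-1, b))
Function('u')(Y) = 10 (Function('u')(Y) = Add(6, Mul(-1, -4)) = Add(6, 4) = 10)
Pow(Pow(Add(Function('u')(-2), Function('M')(-3, 4)), Rational(1, 2)), 3) = Pow(Pow(Add(10, -4), Rational(1, 2)), 3) = Pow(Pow(6, Rational(1, 2)), 3) = Mul(6, Pow(6, Rational(1, 2)))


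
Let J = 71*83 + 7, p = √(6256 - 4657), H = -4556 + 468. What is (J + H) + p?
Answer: 1812 + √1599 ≈ 1852.0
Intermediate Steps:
H = -4088
p = √1599 ≈ 39.987
J = 5900 (J = 5893 + 7 = 5900)
(J + H) + p = (5900 - 4088) + √1599 = 1812 + √1599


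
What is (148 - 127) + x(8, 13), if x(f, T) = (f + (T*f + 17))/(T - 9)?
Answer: 213/4 ≈ 53.250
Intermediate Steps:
x(f, T) = (17 + f + T*f)/(-9 + T) (x(f, T) = (f + (17 + T*f))/(-9 + T) = (17 + f + T*f)/(-9 + T))
(148 - 127) + x(8, 13) = (148 - 127) + (17 + 8 + 13*8)/(-9 + 13) = 21 + (17 + 8 + 104)/4 = 21 + (1/4)*129 = 21 + 129/4 = 213/4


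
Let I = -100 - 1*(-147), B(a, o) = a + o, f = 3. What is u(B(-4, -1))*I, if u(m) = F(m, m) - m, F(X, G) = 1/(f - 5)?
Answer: 423/2 ≈ 211.50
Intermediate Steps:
I = 47 (I = -100 + 147 = 47)
F(X, G) = -1/2 (F(X, G) = 1/(3 - 5) = 1/(-2) = -1/2)
u(m) = -1/2 - m
u(B(-4, -1))*I = (-1/2 - (-4 - 1))*47 = (-1/2 - 1*(-5))*47 = (-1/2 + 5)*47 = (9/2)*47 = 423/2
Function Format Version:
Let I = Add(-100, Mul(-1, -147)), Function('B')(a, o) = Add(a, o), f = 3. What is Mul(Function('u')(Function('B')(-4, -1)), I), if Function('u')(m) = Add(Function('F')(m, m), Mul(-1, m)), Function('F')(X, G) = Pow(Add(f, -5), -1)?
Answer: Rational(423, 2) ≈ 211.50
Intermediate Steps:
I = 47 (I = Add(-100, 147) = 47)
Function('F')(X, G) = Rational(-1, 2) (Function('F')(X, G) = Pow(Add(3, -5), -1) = Pow(-2, -1) = Rational(-1, 2))
Function('u')(m) = Add(Rational(-1, 2), Mul(-1, m))
Mul(Function('u')(Function('B')(-4, -1)), I) = Mul(Add(Rational(-1, 2), Mul(-1, Add(-4, -1))), 47) = Mul(Add(Rational(-1, 2), Mul(-1, -5)), 47) = Mul(Add(Rational(-1, 2), 5), 47) = Mul(Rational(9, 2), 47) = Rational(423, 2)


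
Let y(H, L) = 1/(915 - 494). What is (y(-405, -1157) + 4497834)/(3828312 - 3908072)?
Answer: -378717623/6715792 ≈ -56.392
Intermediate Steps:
y(H, L) = 1/421
(y(-405, -1157) + 4497834)/(3828312 - 3908072) = (1/421 + 4497834)/(3828312 - 3908072) = (1893588115/421)/(-79760) = (1893588115/421)*(-1/79760) = -378717623/6715792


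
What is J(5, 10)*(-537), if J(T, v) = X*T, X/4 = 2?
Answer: -21480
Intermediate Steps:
X = 8 (X = 4*2 = 8)
J(T, v) = 8*T
J(5, 10)*(-537) = (8*5)*(-537) = 40*(-537) = -21480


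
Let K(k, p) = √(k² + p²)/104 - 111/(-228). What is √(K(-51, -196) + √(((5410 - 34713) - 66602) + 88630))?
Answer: √(475228 + 9386*√41017 + 4880720*I*√291)/988 ≈ 6.6243 + 6.4379*I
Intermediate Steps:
K(k, p) = 37/76 + √(k² + p²)/104 (K(k, p) = √(k² + p²)*(1/104) - 111*(-1/228) = √(k² + p²)/104 + 37/76 = 37/76 + √(k² + p²)/104)
√(K(-51, -196) + √(((5410 - 34713) - 66602) + 88630)) = √((37/76 + √((-51)² + (-196)²)/104) + √(((5410 - 34713) - 66602) + 88630)) = √((37/76 + √(2601 + 38416)/104) + √((-29303 - 66602) + 88630)) = √((37/76 + √41017/104) + √(-95905 + 88630)) = √((37/76 + √41017/104) + √(-7275)) = √((37/76 + √41017/104) + 5*I*√291) = √(37/76 + √41017/104 + 5*I*√291)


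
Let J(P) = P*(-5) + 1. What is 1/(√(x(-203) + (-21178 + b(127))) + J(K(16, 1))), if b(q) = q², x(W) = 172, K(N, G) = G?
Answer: -4/4893 - I*√4877/4893 ≈ -0.00081749 - 0.014273*I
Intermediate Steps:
J(P) = 1 - 5*P (J(P) = -5*P + 1 = 1 - 5*P)
1/(√(x(-203) + (-21178 + b(127))) + J(K(16, 1))) = 1/(√(172 + (-21178 + 127²)) + (1 - 5*1)) = 1/(√(172 + (-21178 + 16129)) + (1 - 5)) = 1/(√(172 - 5049) - 4) = 1/(√(-4877) - 4) = 1/(I*√4877 - 4) = 1/(-4 + I*√4877)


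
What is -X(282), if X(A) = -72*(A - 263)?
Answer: 1368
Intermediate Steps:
X(A) = 18936 - 72*A (X(A) = -72*(-263 + A) = 18936 - 72*A)
-X(282) = -(18936 - 72*282) = -(18936 - 20304) = -1*(-1368) = 1368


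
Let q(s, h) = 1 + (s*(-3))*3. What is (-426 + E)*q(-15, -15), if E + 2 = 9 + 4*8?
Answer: -52632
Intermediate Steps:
q(s, h) = 1 - 9*s (q(s, h) = 1 - 3*s*3 = 1 - 9*s)
E = 39 (E = -2 + (9 + 4*8) = -2 + (9 + 32) = -2 + 41 = 39)
(-426 + E)*q(-15, -15) = (-426 + 39)*(1 - 9*(-15)) = -387*(1 + 135) = -387*136 = -52632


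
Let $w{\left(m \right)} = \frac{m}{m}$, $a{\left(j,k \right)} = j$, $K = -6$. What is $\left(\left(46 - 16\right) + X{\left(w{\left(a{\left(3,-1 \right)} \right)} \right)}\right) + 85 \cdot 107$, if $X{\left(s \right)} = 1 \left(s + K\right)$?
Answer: $9120$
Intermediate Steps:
$w{\left(m \right)} = 1$
$X{\left(s \right)} = -6 + s$ ($X{\left(s \right)} = 1 \left(s - 6\right) = 1 \left(-6 + s\right) = -6 + s$)
$\left(\left(46 - 16\right) + X{\left(w{\left(a{\left(3,-1 \right)} \right)} \right)}\right) + 85 \cdot 107 = \left(\left(46 - 16\right) + \left(-6 + 1\right)\right) + 85 \cdot 107 = \left(30 - 5\right) + 9095 = 25 + 9095 = 9120$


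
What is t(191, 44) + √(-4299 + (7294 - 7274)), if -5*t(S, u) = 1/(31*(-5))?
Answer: 1/775 + I*√4279 ≈ 0.0012903 + 65.414*I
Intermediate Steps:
t(S, u) = 1/775 (t(S, u) = -1/(5*(31*(-5))) = -⅕/(-155) = -⅕*(-1/155) = 1/775)
t(191, 44) + √(-4299 + (7294 - 7274)) = 1/775 + √(-4299 + (7294 - 7274)) = 1/775 + √(-4299 + 20) = 1/775 + √(-4279) = 1/775 + I*√4279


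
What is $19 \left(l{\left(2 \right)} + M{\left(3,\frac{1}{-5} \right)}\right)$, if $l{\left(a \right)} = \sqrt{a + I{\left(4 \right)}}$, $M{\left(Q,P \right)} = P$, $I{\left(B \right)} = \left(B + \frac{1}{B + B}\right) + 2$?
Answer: $- \frac{19}{5} + \frac{19 \sqrt{130}}{4} \approx 50.358$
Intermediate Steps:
$I{\left(B \right)} = 2 + B + \frac{1}{2 B}$ ($I{\left(B \right)} = \left(B + \frac{1}{2 B}\right) + 2 = 2 + B + \frac{1}{2 B}$)
$l{\left(a \right)} = \sqrt{\frac{49}{8} + a}$ ($l{\left(a \right)} = \sqrt{a + \left(2 + 4 + \frac{1}{2 \cdot 4}\right)} = \sqrt{a + \left(2 + 4 + \frac{1}{2} \cdot \frac{1}{4}\right)} = \sqrt{a + \left(2 + 4 + \frac{1}{8}\right)} = \sqrt{a + \frac{49}{8}} = \sqrt{\frac{49}{8} + a}$)
$19 \left(l{\left(2 \right)} + M{\left(3,\frac{1}{-5} \right)}\right) = 19 \left(\frac{\sqrt{98 + 16 \cdot 2}}{4} + \frac{1}{-5}\right) = 19 \left(\frac{\sqrt{98 + 32}}{4} - \frac{1}{5}\right) = 19 \left(\frac{\sqrt{130}}{4} - \frac{1}{5}\right) = 19 \left(- \frac{1}{5} + \frac{\sqrt{130}}{4}\right) = - \frac{19}{5} + \frac{19 \sqrt{130}}{4}$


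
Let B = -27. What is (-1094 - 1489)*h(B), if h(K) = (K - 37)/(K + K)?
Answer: -9184/3 ≈ -3061.3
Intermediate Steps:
h(K) = (-37 + K)/(2*K) (h(K) = (-37 + K)/((2*K)) = (-37 + K)*(1/(2*K)) = (-37 + K)/(2*K))
(-1094 - 1489)*h(B) = (-1094 - 1489)*((½)*(-37 - 27)/(-27)) = -2583*(-1)*(-64)/(2*27) = -2583*32/27 = -9184/3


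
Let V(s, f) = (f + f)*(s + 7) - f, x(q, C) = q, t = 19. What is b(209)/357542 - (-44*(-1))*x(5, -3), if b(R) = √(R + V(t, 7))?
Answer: -220 + √566/357542 ≈ -220.00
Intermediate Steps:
V(s, f) = -f + 2*f*(7 + s) (V(s, f) = (2*f)*(7 + s) - f = 2*f*(7 + s) - f = -f + 2*f*(7 + s))
b(R) = √(357 + R) (b(R) = √(R + 7*(13 + 2*19)) = √(R + 7*(13 + 38)) = √(R + 7*51) = √(R + 357) = √(357 + R))
b(209)/357542 - (-44*(-1))*x(5, -3) = √(357 + 209)/357542 - (-44*(-1))*5 = √566*(1/357542) - 44*5 = √566/357542 - 1*220 = √566/357542 - 220 = -220 + √566/357542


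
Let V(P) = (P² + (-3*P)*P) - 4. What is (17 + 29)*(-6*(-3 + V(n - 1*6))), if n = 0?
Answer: 21804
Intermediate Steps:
V(P) = -4 - 2*P² (V(P) = (P² - 3*P²) - 4 = -2*P² - 4 = -4 - 2*P²)
(17 + 29)*(-6*(-3 + V(n - 1*6))) = (17 + 29)*(-6*(-3 + (-4 - 2*(0 - 1*6)²))) = 46*(-6*(-3 + (-4 - 2*(0 - 6)²))) = 46*(-6*(-3 + (-4 - 2*(-6)²))) = 46*(-6*(-3 + (-4 - 2*36))) = 46*(-6*(-3 + (-4 - 72))) = 46*(-6*(-3 - 76)) = 46*(-6*(-79)) = 46*474 = 21804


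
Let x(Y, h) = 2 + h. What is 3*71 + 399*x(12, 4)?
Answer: 2607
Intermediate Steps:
3*71 + 399*x(12, 4) = 3*71 + 399*(2 + 4) = 213 + 399*6 = 213 + 2394 = 2607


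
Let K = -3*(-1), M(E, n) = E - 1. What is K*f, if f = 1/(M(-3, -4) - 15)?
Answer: -3/19 ≈ -0.15789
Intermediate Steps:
M(E, n) = -1 + E
f = -1/19 (f = 1/((-1 - 3) - 15) = 1/(-4 - 15) = 1/(-19) = -1/19 ≈ -0.052632)
K = 3
K*f = 3*(-1/19) = -3/19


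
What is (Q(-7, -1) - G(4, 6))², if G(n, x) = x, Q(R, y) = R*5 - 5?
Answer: 2116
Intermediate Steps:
Q(R, y) = -5 + 5*R (Q(R, y) = 5*R - 5 = -5 + 5*R)
(Q(-7, -1) - G(4, 6))² = ((-5 + 5*(-7)) - 1*6)² = ((-5 - 35) - 6)² = (-40 - 6)² = (-46)² = 2116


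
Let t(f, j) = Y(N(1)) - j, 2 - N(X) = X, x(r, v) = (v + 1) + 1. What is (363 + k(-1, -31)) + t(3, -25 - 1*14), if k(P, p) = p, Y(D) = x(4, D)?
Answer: 374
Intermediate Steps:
x(r, v) = 2 + v (x(r, v) = (1 + v) + 1 = 2 + v)
N(X) = 2 - X
Y(D) = 2 + D
t(f, j) = 3 - j (t(f, j) = (2 + (2 - 1*1)) - j = (2 + (2 - 1)) - j = (2 + 1) - j = 3 - j)
(363 + k(-1, -31)) + t(3, -25 - 1*14) = (363 - 31) + (3 - (-25 - 1*14)) = 332 + (3 - (-25 - 14)) = 332 + (3 - 1*(-39)) = 332 + (3 + 39) = 332 + 42 = 374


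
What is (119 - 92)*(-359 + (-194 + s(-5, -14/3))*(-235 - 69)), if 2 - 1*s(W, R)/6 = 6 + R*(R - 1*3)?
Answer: 3541635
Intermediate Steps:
s(W, R) = -24 - 6*R*(-3 + R) (s(W, R) = 12 - 6*(6 + R*(R - 1*3)) = 12 - 6*(6 + R*(R - 3)) = 12 - 6*(6 + R*(-3 + R)) = 12 + (-36 - 6*R*(-3 + R)) = -24 - 6*R*(-3 + R))
(119 - 92)*(-359 + (-194 + s(-5, -14/3))*(-235 - 69)) = (119 - 92)*(-359 + (-194 + (-24 - 6*(-14/3)² + 18*(-14/3)))*(-235 - 69)) = 27*(-359 + (-194 + (-24 - 6*(-14*⅓)² + 18*(-14*⅓)))*(-304)) = 27*(-359 + (-194 + (-24 - 6*(-14/3)² + 18*(-14/3)))*(-304)) = 27*(-359 + (-194 + (-24 - 6*196/9 - 84))*(-304)) = 27*(-359 + (-194 + (-24 - 392/3 - 84))*(-304)) = 27*(-359 + (-194 - 716/3)*(-304)) = 27*(-359 - 1298/3*(-304)) = 27*(-359 + 394592/3) = 27*(393515/3) = 3541635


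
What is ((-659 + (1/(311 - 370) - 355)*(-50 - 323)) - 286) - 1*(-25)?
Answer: 7758578/59 ≈ 1.3150e+5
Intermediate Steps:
((-659 + (1/(311 - 370) - 355)*(-50 - 323)) - 286) - 1*(-25) = ((-659 + (1/(-59) - 355)*(-373)) - 286) + 25 = ((-659 + (-1/59 - 355)*(-373)) - 286) + 25 = ((-659 - 20946/59*(-373)) - 286) + 25 = ((-659 + 7812858/59) - 286) + 25 = (7773977/59 - 286) + 25 = 7757103/59 + 25 = 7758578/59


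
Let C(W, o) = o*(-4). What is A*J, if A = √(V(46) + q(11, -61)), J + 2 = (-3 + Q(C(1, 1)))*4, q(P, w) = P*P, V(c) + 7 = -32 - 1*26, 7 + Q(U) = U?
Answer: -116*√14 ≈ -434.03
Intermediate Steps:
C(W, o) = -4*o
Q(U) = -7 + U
V(c) = -65 (V(c) = -7 + (-32 - 1*26) = -7 + (-32 - 26) = -7 - 58 = -65)
q(P, w) = P²
J = -58 (J = -2 + (-3 + (-7 - 4*1))*4 = -2 + (-3 + (-7 - 4))*4 = -2 + (-3 - 11)*4 = -2 - 14*4 = -2 - 56 = -58)
A = 2*√14 (A = √(-65 + 11²) = √(-65 + 121) = √56 = 2*√14 ≈ 7.4833)
A*J = (2*√14)*(-58) = -116*√14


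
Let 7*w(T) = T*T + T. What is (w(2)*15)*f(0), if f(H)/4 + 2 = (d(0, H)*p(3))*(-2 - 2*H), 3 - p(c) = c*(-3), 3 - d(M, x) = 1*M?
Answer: -26640/7 ≈ -3805.7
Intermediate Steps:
d(M, x) = 3 - M
w(T) = T/7 + T**2/7 (w(T) = (T*T + T)/7 = (T**2 + T)/7 = (T + T**2)/7 = T/7 + T**2/7)
p(c) = 3 + 3*c (p(c) = 3 - c*(-3) = 3 - (-3)*c = 3 + 3*c)
f(H) = -296 - 288*H (f(H) = -8 + 4*(((3 - 1*0)*(3 + 3*3))*(-2 - 2*H)) = -8 + 4*(((3 + 0)*(3 + 9))*(-2 - 2*H)) = -8 + 4*((3*12)*(-2 - 2*H)) = -8 + 4*(36*(-2 - 2*H)) = -8 + 4*(-72 - 72*H) = -8 + (-288 - 288*H) = -296 - 288*H)
(w(2)*15)*f(0) = (((1/7)*2*(1 + 2))*15)*(-296 - 288*0) = (((1/7)*2*3)*15)*(-296 + 0) = ((6/7)*15)*(-296) = (90/7)*(-296) = -26640/7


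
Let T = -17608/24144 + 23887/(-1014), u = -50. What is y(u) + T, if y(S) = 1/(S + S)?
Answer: -619611521/25502100 ≈ -24.296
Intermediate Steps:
T = -6193565/255021 (T = -17608*1/24144 + 23887*(-1/1014) = -2201/3018 - 23887/1014 = -6193565/255021 ≈ -24.286)
y(S) = 1/(2*S)
y(u) + T = (½)/(-50) - 6193565/255021 = (½)*(-1/50) - 6193565/255021 = -1/100 - 6193565/255021 = -619611521/25502100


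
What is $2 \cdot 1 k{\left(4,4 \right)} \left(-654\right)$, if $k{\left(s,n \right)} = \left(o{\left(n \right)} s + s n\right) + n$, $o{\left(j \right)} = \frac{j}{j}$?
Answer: $-31392$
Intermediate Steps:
$o{\left(j \right)} = 1$
$k{\left(s,n \right)} = n + s + n s$ ($k{\left(s,n \right)} = \left(1 s + s n\right) + n = \left(s + n s\right) + n = n + s + n s$)
$2 \cdot 1 k{\left(4,4 \right)} \left(-654\right) = 2 \cdot 1 \left(4 + 4 + 4 \cdot 4\right) \left(-654\right) = 2 \left(4 + 4 + 16\right) \left(-654\right) = 2 \cdot 24 \left(-654\right) = 48 \left(-654\right) = -31392$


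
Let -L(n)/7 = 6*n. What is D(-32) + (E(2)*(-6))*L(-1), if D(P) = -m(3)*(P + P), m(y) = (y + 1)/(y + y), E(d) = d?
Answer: -1384/3 ≈ -461.33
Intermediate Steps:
L(n) = -42*n
m(y) = (1 + y)/(2*y) (m(y) = (1 + y)/((2*y)) = (1 + y)*(1/(2*y)) = (1 + y)/(2*y))
D(P) = -4*P/3 (D(P) = -(1/2)*(1 + 3)/3*(P + P) = -(1/2)*(1/3)*4*2*P = -2*2*P/3 = -4*P/3)
D(-32) + (E(2)*(-6))*L(-1) = -4/3*(-32) + (2*(-6))*(-42*(-1)) = 128/3 - 12*42 = 128/3 - 504 = -1384/3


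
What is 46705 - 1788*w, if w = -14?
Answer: 71737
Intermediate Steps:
46705 - 1788*w = 46705 - 1788*(-14) = 46705 + 25032 = 71737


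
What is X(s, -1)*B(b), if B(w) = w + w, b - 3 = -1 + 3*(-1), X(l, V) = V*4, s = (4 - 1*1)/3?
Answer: 8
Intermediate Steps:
s = 1 (s = (4 - 1)*(1/3) = 3*(1/3) = 1)
X(l, V) = 4*V
b = -1 (b = 3 + (-1 + 3*(-1)) = 3 + (-1 - 3) = 3 - 4 = -1)
B(w) = 2*w
X(s, -1)*B(b) = (4*(-1))*(2*(-1)) = -4*(-2) = 8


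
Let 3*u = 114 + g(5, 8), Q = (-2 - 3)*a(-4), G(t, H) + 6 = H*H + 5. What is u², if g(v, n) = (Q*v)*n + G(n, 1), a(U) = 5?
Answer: 784996/9 ≈ 87222.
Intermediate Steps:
G(t, H) = -1 + H² (G(t, H) = -6 + (H*H + 5) = -6 + (H² + 5) = -6 + (5 + H²) = -1 + H²)
Q = -25 (Q = (-2 - 3)*5 = -5*5 = -25)
g(v, n) = -25*n*v (g(v, n) = (-25*v)*n + (-1 + 1²) = -25*n*v + (-1 + 1) = -25*n*v + 0 = -25*n*v)
u = -886/3 (u = (114 - 25*8*5)/3 = (114 - 1000)/3 = (⅓)*(-886) = -886/3 ≈ -295.33)
u² = (-886/3)² = 784996/9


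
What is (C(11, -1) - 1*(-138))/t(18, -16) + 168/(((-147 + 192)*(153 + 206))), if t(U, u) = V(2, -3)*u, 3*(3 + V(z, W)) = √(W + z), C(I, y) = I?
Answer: 21737327/7065120 + 447*I/1312 ≈ 3.0767 + 0.3407*I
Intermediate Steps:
V(z, W) = -3 + √(W + z)/3
t(U, u) = u*(-3 + I/3) (t(U, u) = (-3 + √(-3 + 2)/3)*u = (-3 + √(-1)/3)*u = (-3 + I/3)*u = u*(-3 + I/3))
(C(11, -1) - 1*(-138))/t(18, -16) + 168/(((-147 + 192)*(153 + 206))) = (11 - 1*(-138))/(((⅓)*(-16)*(-9 + I))) + 168/(((-147 + 192)*(153 + 206))) = (11 + 138)/(48 - 16*I/3) + 168/((45*359)) = 149*(9*(48 + 16*I/3)/20992) + 168/16155 = 1341*(48 + 16*I/3)/20992 + 168*(1/16155) = 1341*(48 + 16*I/3)/20992 + 56/5385 = 56/5385 + 1341*(48 + 16*I/3)/20992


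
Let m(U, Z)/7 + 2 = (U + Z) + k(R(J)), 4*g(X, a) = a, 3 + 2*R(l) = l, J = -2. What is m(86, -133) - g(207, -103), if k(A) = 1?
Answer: -1241/4 ≈ -310.25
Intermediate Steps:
R(l) = -3/2 + l/2
g(X, a) = a/4
m(U, Z) = -7 + 7*U + 7*Z (m(U, Z) = -14 + 7*((U + Z) + 1) = -14 + 7*(1 + U + Z) = -14 + (7 + 7*U + 7*Z) = -7 + 7*U + 7*Z)
m(86, -133) - g(207, -103) = (-7 + 7*86 + 7*(-133)) - (-103)/4 = (-7 + 602 - 931) - 1*(-103/4) = -336 + 103/4 = -1241/4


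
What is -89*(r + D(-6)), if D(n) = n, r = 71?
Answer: -5785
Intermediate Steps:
-89*(r + D(-6)) = -89*(71 - 6) = -89*65 = -5785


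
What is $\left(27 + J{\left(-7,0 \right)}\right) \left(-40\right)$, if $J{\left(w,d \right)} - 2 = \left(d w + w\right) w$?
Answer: $-3120$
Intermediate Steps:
$J{\left(w,d \right)} = 2 + w \left(w + d w\right)$ ($J{\left(w,d \right)} = 2 + \left(d w + w\right) w = 2 + \left(w + d w\right) w = 2 + w \left(w + d w\right)$)
$\left(27 + J{\left(-7,0 \right)}\right) \left(-40\right) = \left(27 + \left(2 + \left(-7\right)^{2} + 0 \left(-7\right)^{2}\right)\right) \left(-40\right) = \left(27 + \left(2 + 49 + 0 \cdot 49\right)\right) \left(-40\right) = \left(27 + \left(2 + 49 + 0\right)\right) \left(-40\right) = \left(27 + 51\right) \left(-40\right) = 78 \left(-40\right) = -3120$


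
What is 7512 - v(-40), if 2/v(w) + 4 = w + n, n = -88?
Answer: 495793/66 ≈ 7512.0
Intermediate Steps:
v(w) = 2/(-92 + w) (v(w) = 2/(-4 + (w - 88)) = 2/(-4 + (-88 + w)) = 2/(-92 + w))
7512 - v(-40) = 7512 - 2/(-92 - 40) = 7512 - 2/(-132) = 7512 - 2*(-1)/132 = 7512 - 1*(-1/66) = 7512 + 1/66 = 495793/66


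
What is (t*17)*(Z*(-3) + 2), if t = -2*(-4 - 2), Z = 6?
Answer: -3264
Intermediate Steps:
t = 12 (t = -2*(-6) = 12)
(t*17)*(Z*(-3) + 2) = (12*17)*(6*(-3) + 2) = 204*(-18 + 2) = 204*(-16) = -3264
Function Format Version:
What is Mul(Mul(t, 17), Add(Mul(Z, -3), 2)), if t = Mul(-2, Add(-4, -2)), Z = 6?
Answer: -3264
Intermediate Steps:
t = 12 (t = Mul(-2, -6) = 12)
Mul(Mul(t, 17), Add(Mul(Z, -3), 2)) = Mul(Mul(12, 17), Add(Mul(6, -3), 2)) = Mul(204, Add(-18, 2)) = Mul(204, -16) = -3264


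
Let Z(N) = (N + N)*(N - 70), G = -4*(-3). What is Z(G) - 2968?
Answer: -4360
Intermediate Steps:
G = 12
Z(N) = 2*N*(-70 + N) (Z(N) = (2*N)*(-70 + N) = 2*N*(-70 + N))
Z(G) - 2968 = 2*12*(-70 + 12) - 2968 = 2*12*(-58) - 2968 = -1392 - 2968 = -4360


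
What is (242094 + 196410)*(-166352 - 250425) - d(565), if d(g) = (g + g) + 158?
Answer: -182758382896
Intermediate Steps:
d(g) = 158 + 2*g (d(g) = 2*g + 158 = 158 + 2*g)
(242094 + 196410)*(-166352 - 250425) - d(565) = (242094 + 196410)*(-166352 - 250425) - (158 + 2*565) = 438504*(-416777) - (158 + 1130) = -182758381608 - 1*1288 = -182758381608 - 1288 = -182758382896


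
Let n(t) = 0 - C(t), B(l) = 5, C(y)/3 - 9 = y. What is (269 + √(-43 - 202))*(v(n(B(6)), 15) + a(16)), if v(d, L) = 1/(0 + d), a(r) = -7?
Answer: -79355/42 - 295*I*√5/6 ≈ -1889.4 - 109.94*I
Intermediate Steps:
C(y) = 27 + 3*y
n(t) = -27 - 3*t (n(t) = 0 - (27 + 3*t) = 0 + (-27 - 3*t) = -27 - 3*t)
v(d, L) = 1/d
(269 + √(-43 - 202))*(v(n(B(6)), 15) + a(16)) = (269 + √(-43 - 202))*(1/(-27 - 3*5) - 7) = (269 + √(-245))*(1/(-27 - 15) - 7) = (269 + 7*I*√5)*(1/(-42) - 7) = (269 + 7*I*√5)*(-1/42 - 7) = (269 + 7*I*√5)*(-295/42) = -79355/42 - 295*I*√5/6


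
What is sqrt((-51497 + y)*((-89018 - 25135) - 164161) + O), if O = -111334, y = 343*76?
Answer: 2*sqrt(1769283843) ≈ 84126.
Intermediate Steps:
y = 26068
sqrt((-51497 + y)*((-89018 - 25135) - 164161) + O) = sqrt((-51497 + 26068)*((-89018 - 25135) - 164161) - 111334) = sqrt(-25429*(-114153 - 164161) - 111334) = sqrt(-25429*(-278314) - 111334) = sqrt(7077246706 - 111334) = sqrt(7077135372) = 2*sqrt(1769283843)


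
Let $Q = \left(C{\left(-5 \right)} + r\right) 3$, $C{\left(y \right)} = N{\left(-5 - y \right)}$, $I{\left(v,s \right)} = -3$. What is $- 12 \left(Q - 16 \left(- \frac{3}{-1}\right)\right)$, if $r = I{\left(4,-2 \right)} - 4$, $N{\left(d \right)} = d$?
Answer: $828$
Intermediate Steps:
$r = -7$ ($r = -3 - 4 = -7$)
$C{\left(y \right)} = -5 - y$
$Q = -21$ ($Q = \left(\left(-5 - -5\right) - 7\right) 3 = \left(\left(-5 + 5\right) - 7\right) 3 = \left(0 - 7\right) 3 = \left(-7\right) 3 = -21$)
$- 12 \left(Q - 16 \left(- \frac{3}{-1}\right)\right) = - 12 \left(-21 - 16 \left(- \frac{3}{-1}\right)\right) = - 12 \left(-21 - 16 \left(\left(-3\right) \left(-1\right)\right)\right) = - 12 \left(-21 - 48\right) = \left(-12\right) \left(-69\right) = 828$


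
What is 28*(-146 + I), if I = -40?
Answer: -5208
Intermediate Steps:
28*(-146 + I) = 28*(-146 - 40) = 28*(-186) = -5208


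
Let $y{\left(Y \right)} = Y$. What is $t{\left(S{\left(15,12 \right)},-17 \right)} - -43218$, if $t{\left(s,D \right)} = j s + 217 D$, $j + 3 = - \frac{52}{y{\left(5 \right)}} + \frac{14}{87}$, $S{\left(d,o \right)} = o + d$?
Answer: $\frac{5679874}{145} \approx 39172.0$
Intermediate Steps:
$S{\left(d,o \right)} = d + o$
$j = - \frac{5759}{435}$ ($j = -3 + \left(- \frac{52}{5} + \frac{14}{87}\right) = -3 - \frac{4454}{435} = - \frac{5759}{435} \approx -13.239$)
$t{\left(s,D \right)} = 217 D - \frac{5759 s}{435}$ ($t{\left(s,D \right)} = - \frac{5759 s}{435} + 217 D = 217 D - \frac{5759 s}{435}$)
$t{\left(S{\left(15,12 \right)},-17 \right)} - -43218 = \left(217 \left(-17\right) - \frac{5759 \left(15 + 12\right)}{435}\right) - -43218 = \left(-3689 - \frac{51831}{145}\right) + 43218 = - \frac{586736}{145} + 43218 = \frac{5679874}{145}$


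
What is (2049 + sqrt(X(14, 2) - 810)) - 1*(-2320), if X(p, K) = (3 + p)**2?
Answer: 4369 + I*sqrt(521) ≈ 4369.0 + 22.825*I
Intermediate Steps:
(2049 + sqrt(X(14, 2) - 810)) - 1*(-2320) = (2049 + sqrt((3 + 14)**2 - 810)) - 1*(-2320) = (2049 + sqrt(17**2 - 810)) + 2320 = (2049 + sqrt(289 - 810)) + 2320 = (2049 + sqrt(-521)) + 2320 = (2049 + I*sqrt(521)) + 2320 = 4369 + I*sqrt(521)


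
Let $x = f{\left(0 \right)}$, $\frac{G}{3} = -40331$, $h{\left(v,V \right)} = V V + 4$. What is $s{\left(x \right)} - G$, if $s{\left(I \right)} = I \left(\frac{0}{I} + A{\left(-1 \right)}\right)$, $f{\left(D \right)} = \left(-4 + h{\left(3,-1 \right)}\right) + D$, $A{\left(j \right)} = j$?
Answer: $120992$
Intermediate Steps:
$h{\left(v,V \right)} = 4 + V^{2}$ ($h{\left(v,V \right)} = V^{2} + 4 = 4 + V^{2}$)
$G = -120993$ ($G = 3 \left(-40331\right) = -120993$)
$f{\left(D \right)} = 1 + D$ ($f{\left(D \right)} = \left(-4 + \left(4 + \left(-1\right)^{2}\right)\right) + D = \left(-4 + \left(4 + 1\right)\right) + D = \left(-4 + 5\right) + D = 1 + D$)
$x = 1$ ($x = 1 + 0 = 1$)
$s{\left(I \right)} = - I$ ($s{\left(I \right)} = I \left(\frac{0}{I} - 1\right) = I \left(0 - 1\right) = I \left(-1\right) = - I$)
$s{\left(x \right)} - G = \left(-1\right) 1 - -120993 = -1 + 120993 = 120992$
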